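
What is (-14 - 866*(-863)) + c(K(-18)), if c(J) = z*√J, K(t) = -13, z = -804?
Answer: 747344 - 804*I*√13 ≈ 7.4734e+5 - 2898.9*I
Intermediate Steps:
c(J) = -804*√J
(-14 - 866*(-863)) + c(K(-18)) = (-14 - 866*(-863)) - 804*I*√13 = (-14 + 747358) - 804*I*√13 = 747344 - 804*I*√13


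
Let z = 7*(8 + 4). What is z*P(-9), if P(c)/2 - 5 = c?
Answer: -672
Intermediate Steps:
P(c) = 10 + 2*c
z = 84 (z = 7*12 = 84)
z*P(-9) = 84*(10 + 2*(-9)) = 84*(10 - 18) = 84*(-8) = -672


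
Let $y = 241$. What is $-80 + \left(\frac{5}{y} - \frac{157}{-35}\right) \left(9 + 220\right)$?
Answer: $\frac{8029948}{8435} \approx 951.98$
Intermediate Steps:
$-80 + \left(\frac{5}{y} - \frac{157}{-35}\right) \left(9 + 220\right) = -80 + \left(\frac{5}{241} - \frac{157}{-35}\right) \left(9 + 220\right) = -80 + \left(5 \cdot \frac{1}{241} - - \frac{157}{35}\right) 229 = -80 + \left(\frac{5}{241} + \frac{157}{35}\right) 229 = -80 + \frac{38012}{8435} \cdot 229 = -80 + \frac{8704748}{8435} = \frac{8029948}{8435}$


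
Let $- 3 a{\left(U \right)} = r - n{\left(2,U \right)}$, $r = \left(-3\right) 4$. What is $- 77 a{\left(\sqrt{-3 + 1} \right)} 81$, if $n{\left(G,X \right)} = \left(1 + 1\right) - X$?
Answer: $-29106 + 2079 i \sqrt{2} \approx -29106.0 + 2940.1 i$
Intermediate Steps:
$n{\left(G,X \right)} = 2 - X$
$r = -12$
$a{\left(U \right)} = \frac{14}{3} - \frac{U}{3}$ ($a{\left(U \right)} = - \frac{-12 - \left(2 - U\right)}{3} = - \frac{-12 + \left(-2 + U\right)}{3} = - \frac{-14 + U}{3} = \frac{14}{3} - \frac{U}{3}$)
$- 77 a{\left(\sqrt{-3 + 1} \right)} 81 = - 77 \left(\frac{14}{3} - \frac{\sqrt{-3 + 1}}{3}\right) 81 = - 77 \left(\frac{14}{3} - \frac{\sqrt{-2}}{3}\right) 81 = - 77 \left(\frac{14}{3} - \frac{i \sqrt{2}}{3}\right) 81 = \left(- \frac{1078}{3} + \frac{77 i \sqrt{2}}{3}\right) 81 = -29106 + 2079 i \sqrt{2}$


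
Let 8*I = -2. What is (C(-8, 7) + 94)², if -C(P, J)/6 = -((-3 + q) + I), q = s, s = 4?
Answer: 38809/4 ≈ 9702.3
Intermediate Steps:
I = -¼ (I = (⅛)*(-2) = -¼ ≈ -0.25000)
q = 4
C(P, J) = 9/2 (C(P, J) = -(-6)*((-3 + 4) - ¼) = -(-6)*(1 - ¼) = -(-6)*3/4 = -6*(-¾) = 9/2)
(C(-8, 7) + 94)² = (9/2 + 94)² = (197/2)² = 38809/4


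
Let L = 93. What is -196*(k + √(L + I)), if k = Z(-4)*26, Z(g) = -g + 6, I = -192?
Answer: -50960 - 588*I*√11 ≈ -50960.0 - 1950.2*I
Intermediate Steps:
Z(g) = 6 - g
k = 260 (k = (6 - 1*(-4))*26 = (6 + 4)*26 = 10*26 = 260)
-196*(k + √(L + I)) = -196*(260 + √(93 - 192)) = -196*(260 + √(-99)) = -196*(260 + 3*I*√11) = -50960 - 588*I*√11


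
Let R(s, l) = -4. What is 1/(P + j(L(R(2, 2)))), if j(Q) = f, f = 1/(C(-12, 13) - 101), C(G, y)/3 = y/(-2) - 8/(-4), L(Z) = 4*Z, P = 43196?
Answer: 229/9891882 ≈ 2.3150e-5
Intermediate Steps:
C(G, y) = 6 - 3*y/2 (C(G, y) = 3*(y/(-2) - 8/(-4)) = 3*(y*(-½) - 8*(-¼)) = 3*(-y/2 + 2) = 3*(2 - y/2) = 6 - 3*y/2)
f = -2/229 (f = 1/((6 - 3/2*13) - 101) = 1/((6 - 39/2) - 101) = 1/(-27/2 - 101) = 1/(-229/2) = -2/229 ≈ -0.0087336)
j(Q) = -2/229
1/(P + j(L(R(2, 2)))) = 1/(43196 - 2/229) = 1/(9891882/229) = 229/9891882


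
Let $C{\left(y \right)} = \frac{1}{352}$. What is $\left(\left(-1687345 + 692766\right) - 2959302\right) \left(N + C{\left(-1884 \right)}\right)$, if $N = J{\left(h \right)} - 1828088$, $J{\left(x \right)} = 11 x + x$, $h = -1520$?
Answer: $\frac{2569656738082855}{352} \approx 7.3002 \cdot 10^{12}$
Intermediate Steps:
$J{\left(x \right)} = 12 x$
$C{\left(y \right)} = \frac{1}{352}$
$N = -1846328$ ($N = 12 \left(-1520\right) - 1828088 = -18240 - 1828088 = -1846328$)
$\left(\left(-1687345 + 692766\right) - 2959302\right) \left(N + C{\left(-1884 \right)}\right) = \left(\left(-1687345 + 692766\right) - 2959302\right) \left(-1846328 + \frac{1}{352}\right) = \left(-994579 - 2959302\right) \left(- \frac{649907455}{352}\right) = \left(-3953881\right) \left(- \frac{649907455}{352}\right) = \frac{2569656738082855}{352}$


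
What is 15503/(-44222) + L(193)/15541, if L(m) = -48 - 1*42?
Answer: -244912103/687254102 ≈ -0.35636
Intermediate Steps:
L(m) = -90 (L(m) = -48 - 42 = -90)
15503/(-44222) + L(193)/15541 = 15503/(-44222) - 90/15541 = 15503*(-1/44222) - 90*1/15541 = -15503/44222 - 90/15541 = -244912103/687254102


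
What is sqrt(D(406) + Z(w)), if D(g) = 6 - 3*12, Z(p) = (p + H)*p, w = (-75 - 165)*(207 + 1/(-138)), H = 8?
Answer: sqrt(1305324505730)/23 ≈ 49674.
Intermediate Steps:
w = -1142600/23 (w = -240*(207 - 1/138) = -240*28565/138 = -1142600/23 ≈ -49678.)
Z(p) = p*(8 + p) (Z(p) = (p + 8)*p = (8 + p)*p = p*(8 + p))
D(g) = -30 (D(g) = 6 - 36 = -30)
sqrt(D(406) + Z(w)) = sqrt(-30 - 1142600*(8 - 1142600/23)/23) = sqrt(-30 - 1142600/23*(-1142416/23)) = sqrt(-30 + 1305324521600/529) = sqrt(1305324505730/529) = sqrt(1305324505730)/23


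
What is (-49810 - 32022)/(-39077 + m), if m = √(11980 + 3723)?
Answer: 1598874532/763498113 + 40916*√15703/763498113 ≈ 2.1009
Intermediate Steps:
m = √15703 ≈ 125.31
(-49810 - 32022)/(-39077 + m) = (-49810 - 32022)/(-39077 + √15703) = -81832/(-39077 + √15703)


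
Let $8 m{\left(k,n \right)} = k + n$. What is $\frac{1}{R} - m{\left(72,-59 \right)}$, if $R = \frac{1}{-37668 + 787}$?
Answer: $- \frac{295061}{8} \approx -36883.0$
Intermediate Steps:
$m{\left(k,n \right)} = \frac{k}{8} + \frac{n}{8}$ ($m{\left(k,n \right)} = \frac{k + n}{8} = \frac{k}{8} + \frac{n}{8}$)
$R = - \frac{1}{36881}$ ($R = \frac{1}{-36881} = - \frac{1}{36881} \approx -2.7114 \cdot 10^{-5}$)
$\frac{1}{R} - m{\left(72,-59 \right)} = \frac{1}{- \frac{1}{36881}} - \left(\frac{1}{8} \cdot 72 + \frac{1}{8} \left(-59\right)\right) = -36881 - \left(9 - \frac{59}{8}\right) = -36881 - \frac{13}{8} = - \frac{295061}{8}$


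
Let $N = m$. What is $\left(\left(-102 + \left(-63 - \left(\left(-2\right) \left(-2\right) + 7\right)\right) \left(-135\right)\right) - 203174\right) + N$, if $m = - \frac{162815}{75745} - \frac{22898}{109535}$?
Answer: $- \frac{320732209539497}{1659345715} \approx -1.9329 \cdot 10^{5}$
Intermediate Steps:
$m = - \frac{3913670007}{1659345715}$ ($m = \left(-162815\right) \frac{1}{75745} - \frac{22898}{109535} = - \frac{32563}{15149} - \frac{22898}{109535} = - \frac{3913670007}{1659345715} \approx -2.3586$)
$N = - \frac{3913670007}{1659345715} \approx -2.3586$
$\left(\left(-102 + \left(-63 - \left(\left(-2\right) \left(-2\right) + 7\right)\right) \left(-135\right)\right) - 203174\right) + N = \left(\left(-102 + \left(-63 - \left(\left(-2\right) \left(-2\right) + 7\right)\right) \left(-135\right)\right) - 203174\right) - \frac{3913670007}{1659345715} = \left(\left(-102 + \left(-63 - \left(4 + 7\right)\right) \left(-135\right)\right) - 203174\right) - \frac{3913670007}{1659345715} = \left(\left(-102 + \left(-63 - 11\right) \left(-135\right)\right) - 203174\right) - \frac{3913670007}{1659345715} = \left(\left(-102 - -9990\right) - 203174\right) - \frac{3913670007}{1659345715} = \left(\left(-102 + 9990\right) - 203174\right) - \frac{3913670007}{1659345715} = \left(9888 - 203174\right) - \frac{3913670007}{1659345715} = -193286 - \frac{3913670007}{1659345715} = - \frac{320732209539497}{1659345715}$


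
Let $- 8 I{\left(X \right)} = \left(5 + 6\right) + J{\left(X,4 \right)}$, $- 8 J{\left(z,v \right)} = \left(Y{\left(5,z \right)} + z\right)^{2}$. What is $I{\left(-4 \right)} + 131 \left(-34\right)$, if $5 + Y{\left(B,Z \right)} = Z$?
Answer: $- \frac{284975}{64} \approx -4452.7$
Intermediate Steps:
$Y{\left(B,Z \right)} = -5 + Z$
$J{\left(z,v \right)} = - \frac{\left(-5 + 2 z\right)^{2}}{8}$ ($J{\left(z,v \right)} = - \frac{\left(\left(-5 + z\right) + z\right)^{2}}{8} = - \frac{\left(-5 + 2 z\right)^{2}}{8}$)
$I{\left(X \right)} = - \frac{11}{8} + \frac{\left(-5 + 2 X\right)^{2}}{64}$ ($I{\left(X \right)} = - \frac{\left(5 + 6\right) - \frac{\left(-5 + 2 X\right)^{2}}{8}}{8} = - \frac{11 - \frac{\left(-5 + 2 X\right)^{2}}{8}}{8} = - \frac{11}{8} + \frac{\left(-5 + 2 X\right)^{2}}{64}$)
$I{\left(-4 \right)} + 131 \left(-34\right) = \left(- \frac{11}{8} + \frac{\left(-5 + 2 \left(-4\right)\right)^{2}}{64}\right) + 131 \left(-34\right) = \left(- \frac{11}{8} + \frac{\left(-5 - 8\right)^{2}}{64}\right) - 4454 = \left(- \frac{11}{8} + \frac{\left(-13\right)^{2}}{64}\right) - 4454 = \left(- \frac{11}{8} + \frac{1}{64} \cdot 169\right) - 4454 = \left(- \frac{11}{8} + \frac{169}{64}\right) - 4454 = \frac{81}{64} - 4454 = - \frac{284975}{64}$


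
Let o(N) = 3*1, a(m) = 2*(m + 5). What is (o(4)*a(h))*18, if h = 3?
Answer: 864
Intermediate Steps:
a(m) = 10 + 2*m (a(m) = 2*(5 + m) = 10 + 2*m)
o(N) = 3
(o(4)*a(h))*18 = (3*(10 + 2*3))*18 = (3*(10 + 6))*18 = (3*16)*18 = 48*18 = 864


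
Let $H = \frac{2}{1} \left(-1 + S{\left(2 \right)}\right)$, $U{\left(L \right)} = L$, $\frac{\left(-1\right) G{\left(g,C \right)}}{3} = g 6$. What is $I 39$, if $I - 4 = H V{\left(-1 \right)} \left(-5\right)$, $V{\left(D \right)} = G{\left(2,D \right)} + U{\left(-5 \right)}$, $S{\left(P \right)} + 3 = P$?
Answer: $-31824$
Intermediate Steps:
$G{\left(g,C \right)} = - 18 g$ ($G{\left(g,C \right)} = - 3 g 6 = - 3 \cdot 6 g = - 18 g$)
$S{\left(P \right)} = -3 + P$
$V{\left(D \right)} = -41$ ($V{\left(D \right)} = \left(-18\right) 2 - 5 = -36 - 5 = -41$)
$H = -4$ ($H = \frac{2}{1} \left(-1 + \left(-3 + 2\right)\right) = 2 \cdot 1 \left(-1 - 1\right) = 2 \left(-2\right) = -4$)
$I = -816$ ($I = 4 + \left(-4\right) \left(-41\right) \left(-5\right) = 4 + 164 \left(-5\right) = 4 - 820 = -816$)
$I 39 = \left(-816\right) 39 = -31824$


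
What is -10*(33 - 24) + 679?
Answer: 589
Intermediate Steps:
-10*(33 - 24) + 679 = -10*9 + 679 = -90 + 679 = 589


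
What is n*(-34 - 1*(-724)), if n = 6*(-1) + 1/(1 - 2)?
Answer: -4830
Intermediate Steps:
n = -7 (n = -6 + 1/(-1) = -6 - 1 = -7)
n*(-34 - 1*(-724)) = -7*(-34 - 1*(-724)) = -7*(-34 + 724) = -7*690 = -4830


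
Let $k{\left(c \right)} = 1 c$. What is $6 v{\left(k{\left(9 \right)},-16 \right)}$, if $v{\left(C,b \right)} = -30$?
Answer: $-180$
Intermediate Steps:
$k{\left(c \right)} = c$
$6 v{\left(k{\left(9 \right)},-16 \right)} = 6 \left(-30\right) = -180$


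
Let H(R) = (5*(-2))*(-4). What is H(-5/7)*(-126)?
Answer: -5040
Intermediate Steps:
H(R) = 40 (H(R) = -10*(-4) = 40)
H(-5/7)*(-126) = 40*(-126) = -5040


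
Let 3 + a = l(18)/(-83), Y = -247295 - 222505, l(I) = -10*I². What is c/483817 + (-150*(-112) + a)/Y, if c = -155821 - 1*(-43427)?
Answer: -1686235240349/6288556602600 ≈ -0.26814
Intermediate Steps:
c = -112394 (c = -155821 + 43427 = -112394)
Y = -469800
a = 2991/83 (a = -3 - 10*18²/(-83) = -3 - 10*324*(-1/83) = -3 - 3240*(-1/83) = -3 + 3240/83 = 2991/83 ≈ 36.036)
c/483817 + (-150*(-112) + a)/Y = -112394/483817 + (-150*(-112) + 2991/83)/(-469800) = -112394*1/483817 + (16800 + 2991/83)*(-1/469800) = -112394/483817 + (1397391/83)*(-1/469800) = -112394/483817 - 465797/12997800 = -1686235240349/6288556602600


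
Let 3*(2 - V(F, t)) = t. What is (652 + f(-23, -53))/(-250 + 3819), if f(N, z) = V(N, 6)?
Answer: 652/3569 ≈ 0.18268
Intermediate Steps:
V(F, t) = 2 - t/3
f(N, z) = 0 (f(N, z) = 2 - 1/3*6 = 2 - 2 = 0)
(652 + f(-23, -53))/(-250 + 3819) = (652 + 0)/(-250 + 3819) = 652/3569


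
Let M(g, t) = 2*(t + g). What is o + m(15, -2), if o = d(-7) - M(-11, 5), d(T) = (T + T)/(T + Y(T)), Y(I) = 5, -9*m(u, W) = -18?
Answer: 21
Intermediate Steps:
m(u, W) = 2 (m(u, W) = -⅑*(-18) = 2)
M(g, t) = 2*g + 2*t (M(g, t) = 2*(g + t) = 2*g + 2*t)
d(T) = 2*T/(5 + T) (d(T) = (T + T)/(T + 5) = (2*T)/(5 + T) = 2*T/(5 + T))
o = 19 (o = 2*(-7)/(5 - 7) - (2*(-11) + 2*5) = 2*(-7)/(-2) - (-22 + 10) = 2*(-7)*(-½) - 1*(-12) = 7 + 12 = 19)
o + m(15, -2) = 19 + 2 = 21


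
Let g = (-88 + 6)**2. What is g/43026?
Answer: 3362/21513 ≈ 0.15628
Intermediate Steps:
g = 6724 (g = (-82)**2 = 6724)
g/43026 = 6724/43026 = 6724*(1/43026) = 3362/21513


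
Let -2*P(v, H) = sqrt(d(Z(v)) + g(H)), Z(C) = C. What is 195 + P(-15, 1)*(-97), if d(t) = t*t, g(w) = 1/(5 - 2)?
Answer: 195 + 1261*sqrt(3)/3 ≈ 923.04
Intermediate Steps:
g(w) = 1/3
d(t) = t**2
P(v, H) = -sqrt(1/3 + v**2)/2 (P(v, H) = -sqrt(v**2 + 1/3)/2 = -sqrt(1/3 + v**2)/2)
195 + P(-15, 1)*(-97) = 195 - sqrt(3 + 9*(-15)**2)/6*(-97) = 195 - sqrt(3 + 9*225)/6*(-97) = 195 - sqrt(3 + 2025)/6*(-97) = 195 - 13*sqrt(3)/3*(-97) = 195 + 1261*sqrt(3)/3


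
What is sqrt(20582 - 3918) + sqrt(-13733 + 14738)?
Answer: sqrt(1005) + 2*sqrt(4166) ≈ 160.79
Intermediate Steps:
sqrt(20582 - 3918) + sqrt(-13733 + 14738) = sqrt(16664) + sqrt(1005) = 2*sqrt(4166) + sqrt(1005) = sqrt(1005) + 2*sqrt(4166)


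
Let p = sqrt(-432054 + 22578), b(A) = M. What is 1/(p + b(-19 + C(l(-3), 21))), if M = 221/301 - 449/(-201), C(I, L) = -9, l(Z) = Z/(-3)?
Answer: 5432082285/749433160695188 - 3660371001*I*sqrt(102369)/749433160695188 ≈ 7.2483e-6 - 0.0015627*I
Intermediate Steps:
l(Z) = -Z/3 (l(Z) = Z*(-1/3) = -Z/3)
M = 179570/60501 (M = 221*(1/301) - 449*(-1/201) = 221/301 + 449/201 = 179570/60501 ≈ 2.9680)
b(A) = 179570/60501
p = 2*I*sqrt(102369) (p = sqrt(-409476) = 2*I*sqrt(102369) ≈ 639.9*I)
1/(p + b(-19 + C(l(-3), 21))) = 1/(2*I*sqrt(102369) + 179570/60501) = 1/(179570/60501 + 2*I*sqrt(102369))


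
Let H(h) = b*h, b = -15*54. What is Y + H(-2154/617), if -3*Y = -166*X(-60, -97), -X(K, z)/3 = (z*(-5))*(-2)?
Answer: 101094080/617 ≈ 1.6385e+5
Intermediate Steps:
b = -810
X(K, z) = -30*z (X(K, z) = -3*z*(-5)*(-2) = -3*(-5*z)*(-2) = -30*z)
Y = 161020 (Y = -(-166)*(-30*(-97))/3 = -(-166)*2910/3 = -⅓*(-483060) = 161020)
H(h) = -810*h
Y + H(-2154/617) = 161020 - (-1744740)/617 = 161020 - 810*(-2154/617) = 161020 + 1744740/617 = 101094080/617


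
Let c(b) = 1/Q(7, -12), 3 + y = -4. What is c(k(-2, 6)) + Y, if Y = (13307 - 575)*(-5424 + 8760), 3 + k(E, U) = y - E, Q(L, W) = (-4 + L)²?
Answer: 382265569/9 ≈ 4.2474e+7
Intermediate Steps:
y = -7 (y = -3 - 4 = -7)
k(E, U) = -10 - E (k(E, U) = -3 + (-7 - E) = -10 - E)
c(b) = ⅑ (c(b) = 1/((-4 + 7)²) = 1/(3²) = 1/9 = ⅑)
Y = 42473952 (Y = 12732*3336 = 42473952)
c(k(-2, 6)) + Y = ⅑ + 42473952 = 382265569/9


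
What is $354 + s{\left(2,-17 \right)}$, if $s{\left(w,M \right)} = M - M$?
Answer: $354$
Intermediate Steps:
$s{\left(w,M \right)} = 0$
$354 + s{\left(2,-17 \right)} = 354 + 0 = 354$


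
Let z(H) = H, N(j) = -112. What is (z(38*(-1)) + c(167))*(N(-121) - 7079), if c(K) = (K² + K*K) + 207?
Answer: -402314877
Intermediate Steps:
c(K) = 207 + 2*K² (c(K) = (K² + K²) + 207 = 2*K² + 207 = 207 + 2*K²)
(z(38*(-1)) + c(167))*(N(-121) - 7079) = (38*(-1) + (207 + 2*167²))*(-112 - 7079) = (-38 + (207 + 2*27889))*(-7191) = (-38 + (207 + 55778))*(-7191) = (-38 + 55985)*(-7191) = 55947*(-7191) = -402314877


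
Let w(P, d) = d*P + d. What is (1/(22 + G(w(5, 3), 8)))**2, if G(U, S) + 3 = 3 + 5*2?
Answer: 1/1024 ≈ 0.00097656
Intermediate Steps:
w(P, d) = d + P*d (w(P, d) = P*d + d = d + P*d)
G(U, S) = 10 (G(U, S) = -3 + (3 + 5*2) = -3 + (3 + 10) = -3 + 13 = 10)
(1/(22 + G(w(5, 3), 8)))**2 = (1/(22 + 10))**2 = (1/32)**2 = 1/1024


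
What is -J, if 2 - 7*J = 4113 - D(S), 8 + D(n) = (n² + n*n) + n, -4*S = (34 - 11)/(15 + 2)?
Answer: 1360483/2312 ≈ 588.44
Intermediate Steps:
S = -23/68 (S = -(34 - 11)/(4*(15 + 2)) = -23/(4*17) = -¼*23/17 = -23/68 ≈ -0.33824)
D(n) = -8 + n + 2*n² (D(n) = -8 + ((n² + n*n) + n) = -8 + ((n² + n²) + n) = -8 + (2*n² + n) = -8 + (n + 2*n²) = -8 + n + 2*n²)
J = -1360483/2312 (J = 2/7 - (4113 - (-8 - 23/68 + 2*(-23/68)²))/7 = 2/7 - (4113 - (-8 - 23/68 + 2*(529/4624)))/7 = 2/7 - (4113 - (-8 - 23/68 + 529/2312))/7 = 2/7 - (4113 - 1*(-18749/2312))/7 = 2/7 - (4113 + 18749/2312)/7 = 2/7 - ⅐*9528005/2312 = 2/7 - 9528005/16184 = -1360483/2312 ≈ -588.44)
-J = -1*(-1360483/2312) = 1360483/2312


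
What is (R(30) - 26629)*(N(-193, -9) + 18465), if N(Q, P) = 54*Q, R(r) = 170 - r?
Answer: -213051027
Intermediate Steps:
(R(30) - 26629)*(N(-193, -9) + 18465) = ((170 - 1*30) - 26629)*(54*(-193) + 18465) = ((170 - 30) - 26629)*(-10422 + 18465) = (140 - 26629)*8043 = -26489*8043 = -213051027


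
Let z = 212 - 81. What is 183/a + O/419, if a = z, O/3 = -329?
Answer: -52620/54889 ≈ -0.95866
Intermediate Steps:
O = -987 (O = 3*(-329) = -987)
z = 131
a = 131
183/a + O/419 = 183/131 - 987/419 = -52620/54889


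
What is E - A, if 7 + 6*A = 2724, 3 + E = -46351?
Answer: -280841/6 ≈ -46807.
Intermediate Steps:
E = -46354 (E = -3 - 46351 = -46354)
A = 2717/6 (A = -7/6 + (1/6)*2724 = -7/6 + 454 = 2717/6 ≈ 452.83)
E - A = -46354 - 1*2717/6 = -46354 - 2717/6 = -280841/6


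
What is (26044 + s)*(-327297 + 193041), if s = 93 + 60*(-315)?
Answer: -971610672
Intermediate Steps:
s = -18807 (s = 93 - 18900 = -18807)
(26044 + s)*(-327297 + 193041) = (26044 - 18807)*(-327297 + 193041) = 7237*(-134256) = -971610672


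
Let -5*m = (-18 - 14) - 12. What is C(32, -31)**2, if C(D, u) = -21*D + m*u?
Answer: 22316176/25 ≈ 8.9265e+5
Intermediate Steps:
m = 44/5 (m = -((-18 - 14) - 12)/5 = -(-32 - 12)/5 = -1/5*(-44) = 44/5 ≈ 8.8000)
C(D, u) = -21*D + 44*u/5
C(32, -31)**2 = (-21*32 + (44/5)*(-31))**2 = (-672 - 1364/5)**2 = (-4724/5)**2 = 22316176/25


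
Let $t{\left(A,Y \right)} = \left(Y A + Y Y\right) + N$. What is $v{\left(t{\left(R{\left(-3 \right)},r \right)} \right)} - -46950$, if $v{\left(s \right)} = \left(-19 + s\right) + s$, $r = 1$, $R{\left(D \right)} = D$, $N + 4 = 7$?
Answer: $46933$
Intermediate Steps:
$N = 3$ ($N = -4 + 7 = 3$)
$t{\left(A,Y \right)} = 3 + Y^{2} + A Y$ ($t{\left(A,Y \right)} = \left(Y A + Y Y\right) + 3 = \left(A Y + Y^{2}\right) + 3 = \left(Y^{2} + A Y\right) + 3 = 3 + Y^{2} + A Y$)
$v{\left(s \right)} = -19 + 2 s$
$v{\left(t{\left(R{\left(-3 \right)},r \right)} \right)} - -46950 = \left(-19 + 2 \left(3 + 1^{2} - 3\right)\right) - -46950 = \left(-19 + 2 \left(3 + 1 - 3\right)\right) + 46950 = \left(-19 + 2 \cdot 1\right) + 46950 = \left(-19 + 2\right) + 46950 = -17 + 46950 = 46933$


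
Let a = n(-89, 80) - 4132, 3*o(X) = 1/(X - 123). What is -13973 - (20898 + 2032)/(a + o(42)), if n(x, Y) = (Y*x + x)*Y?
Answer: -1972241976011/141147037 ≈ -13973.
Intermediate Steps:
o(X) = 1/(3*(-123 + X)) (o(X) = 1/(3*(X - 123)) = 1/(3*(-123 + X)))
n(x, Y) = Y*(x + Y*x) (n(x, Y) = (x + Y*x)*Y = Y*(x + Y*x))
a = -580852 (a = 80*(-89)*(1 + 80) - 4132 = 80*(-89)*81 - 4132 = -576720 - 4132 = -580852)
-13973 - (20898 + 2032)/(a + o(42)) = -13973 - (20898 + 2032)/(-580852 + 1/(3*(-123 + 42))) = -13973 - 22930/(-580852 + (1/3)/(-81)) = -13973 - 22930/(-580852 + (1/3)*(-1/81)) = -13973 - 22930/(-580852 - 1/243) = -13973 - 22930/(-141147037/243) = -13973 - 22930*(-243)/141147037 = -13973 - 1*(-5571990/141147037) = -13973 + 5571990/141147037 = -1972241976011/141147037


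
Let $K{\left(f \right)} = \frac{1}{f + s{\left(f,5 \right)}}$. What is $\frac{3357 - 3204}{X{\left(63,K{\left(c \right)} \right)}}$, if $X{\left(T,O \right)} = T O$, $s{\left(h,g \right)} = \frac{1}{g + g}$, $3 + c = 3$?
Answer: $\frac{17}{70} \approx 0.24286$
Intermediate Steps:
$c = 0$ ($c = -3 + 3 = 0$)
$s{\left(h,g \right)} = \frac{1}{2 g}$
$K{\left(f \right)} = \frac{1}{\frac{1}{10} + f}$ ($K{\left(f \right)} = \frac{1}{f + \frac{1}{2 \cdot 5}} = \frac{1}{f + \frac{1}{2} \cdot \frac{1}{5}} = \frac{1}{f + \frac{1}{10}} = \frac{1}{\frac{1}{10} + f}$)
$X{\left(T,O \right)} = O T$
$\frac{3357 - 3204}{X{\left(63,K{\left(c \right)} \right)}} = \frac{3357 - 3204}{\frac{10}{1 + 10 \cdot 0} \cdot 63} = \frac{3357 - 3204}{\frac{10}{1 + 0} \cdot 63} = \frac{153}{\frac{10}{1} \cdot 63} = \frac{153}{10 \cdot 1 \cdot 63} = \frac{153}{10 \cdot 63} = \frac{153}{630} = 153 \cdot \frac{1}{630} = \frac{17}{70}$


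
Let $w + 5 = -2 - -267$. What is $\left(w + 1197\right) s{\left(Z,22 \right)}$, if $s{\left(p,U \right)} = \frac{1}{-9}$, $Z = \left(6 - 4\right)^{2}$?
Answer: $- \frac{1457}{9} \approx -161.89$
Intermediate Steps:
$Z = 4$ ($Z = 2^{2} = 4$)
$s{\left(p,U \right)} = - \frac{1}{9}$
$w = 260$ ($w = -5 - -265 = -5 + \left(-2 + 267\right) = -5 + 265 = 260$)
$\left(w + 1197\right) s{\left(Z,22 \right)} = \left(260 + 1197\right) \left(- \frac{1}{9}\right) = 1457 \left(- \frac{1}{9}\right) = - \frac{1457}{9}$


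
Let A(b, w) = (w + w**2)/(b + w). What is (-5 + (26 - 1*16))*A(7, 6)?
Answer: 210/13 ≈ 16.154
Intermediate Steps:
A(b, w) = (w + w**2)/(b + w)
(-5 + (26 - 1*16))*A(7, 6) = (-5 + (26 - 1*16))*(6*(1 + 6)/(7 + 6)) = (-5 + (26 - 16))*(6*7/13) = (-5 + 10)*(6*(1/13)*7) = 5*(42/13) = 210/13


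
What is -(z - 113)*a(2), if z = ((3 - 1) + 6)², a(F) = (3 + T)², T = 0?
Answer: 441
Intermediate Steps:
a(F) = 9 (a(F) = (3 + 0)² = 3² = 9)
z = 64 (z = (2 + 6)² = 8² = 64)
-(z - 113)*a(2) = -(64 - 113)*9 = -(-49)*9 = -1*(-441) = 441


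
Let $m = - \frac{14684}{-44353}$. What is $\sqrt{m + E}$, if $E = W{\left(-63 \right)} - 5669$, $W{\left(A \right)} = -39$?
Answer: $\frac{4 i \sqrt{701753831295}}{44353} \approx 75.549 i$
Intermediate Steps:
$E = -5708$ ($E = -39 - 5669 = -5708$)
$m = \frac{14684}{44353}$ ($m = \left(-14684\right) \left(- \frac{1}{44353}\right) = \frac{14684}{44353} \approx 0.33107$)
$\sqrt{m + E} = \sqrt{\frac{14684}{44353} - 5708} = \sqrt{- \frac{253152240}{44353}} = \frac{4 i \sqrt{701753831295}}{44353}$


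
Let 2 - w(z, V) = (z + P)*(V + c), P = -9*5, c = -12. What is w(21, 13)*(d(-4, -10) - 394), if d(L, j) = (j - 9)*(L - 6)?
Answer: -5304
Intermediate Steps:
P = -45
d(L, j) = (-9 + j)*(-6 + L)
w(z, V) = 2 - (-45 + z)*(-12 + V) (w(z, V) = 2 - (z - 45)*(V - 12) = 2 - (-45 + z)*(-12 + V))
w(21, 13)*(d(-4, -10) - 394) = (-538 + 12*21 + 45*13 - 1*13*21)*((54 - 9*(-4) - 6*(-10) - 4*(-10)) - 394) = (-538 + 252 + 585 - 273)*((54 + 36 + 60 + 40) - 394) = 26*(190 - 394) = 26*(-204) = -5304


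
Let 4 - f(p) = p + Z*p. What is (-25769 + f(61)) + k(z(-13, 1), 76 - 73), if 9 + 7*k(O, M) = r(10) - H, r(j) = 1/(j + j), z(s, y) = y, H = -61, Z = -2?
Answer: -3597519/140 ≈ -25697.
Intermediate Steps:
r(j) = 1/(2*j)
f(p) = 4 + p (f(p) = 4 - (p - 2*p) = 4 - (-1)*p = 4 + p)
k(O, M) = 1041/140 (k(O, M) = -9/7 + ((1/2)/10 - 1*(-61))/7 = -9/7 + ((1/2)*(1/10) + 61)/7 = -9/7 + (1/20 + 61)/7 = -9/7 + (1/7)*(1221/20) = -9/7 + 1221/140 = 1041/140)
(-25769 + f(61)) + k(z(-13, 1), 76 - 73) = (-25769 + (4 + 61)) + 1041/140 = (-25769 + 65) + 1041/140 = -25704 + 1041/140 = -3597519/140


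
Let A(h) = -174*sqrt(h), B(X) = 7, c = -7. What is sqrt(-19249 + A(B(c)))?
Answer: sqrt(-19249 - 174*sqrt(7)) ≈ 140.39*I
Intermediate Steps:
sqrt(-19249 + A(B(c))) = sqrt(-19249 - 174*sqrt(7))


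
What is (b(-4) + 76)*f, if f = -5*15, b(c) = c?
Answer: -5400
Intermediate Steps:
f = -75
(b(-4) + 76)*f = (-4 + 76)*(-75) = 72*(-75) = -5400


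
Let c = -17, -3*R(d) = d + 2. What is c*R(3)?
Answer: 85/3 ≈ 28.333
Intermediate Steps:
R(d) = -⅔ - d/3 (R(d) = -(d + 2)/3 = -(2 + d)/3 = -⅔ - d/3)
c*R(3) = -17*(-⅔ - ⅓*3) = -17*(-⅔ - 1) = -17*(-5/3) = 85/3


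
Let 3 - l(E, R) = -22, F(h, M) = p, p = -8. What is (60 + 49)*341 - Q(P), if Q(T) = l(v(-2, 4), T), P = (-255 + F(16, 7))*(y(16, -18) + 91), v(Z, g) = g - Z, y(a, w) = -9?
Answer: 37144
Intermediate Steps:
F(h, M) = -8
P = -21566 (P = (-255 - 8)*(-9 + 91) = -263*82 = -21566)
l(E, R) = 25 (l(E, R) = 3 - 1*(-22) = 3 + 22 = 25)
Q(T) = 25
(60 + 49)*341 - Q(P) = (60 + 49)*341 - 1*25 = 109*341 - 25 = 37169 - 25 = 37144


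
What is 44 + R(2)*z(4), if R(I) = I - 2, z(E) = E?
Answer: 44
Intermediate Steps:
R(I) = -2 + I
44 + R(2)*z(4) = 44 + (-2 + 2)*4 = 44 + 0*4 = 44 + 0 = 44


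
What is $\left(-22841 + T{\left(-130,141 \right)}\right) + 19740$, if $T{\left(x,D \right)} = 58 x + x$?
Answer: $-10771$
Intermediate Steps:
$T{\left(x,D \right)} = 59 x$
$\left(-22841 + T{\left(-130,141 \right)}\right) + 19740 = \left(-22841 + 59 \left(-130\right)\right) + 19740 = \left(-22841 - 7670\right) + 19740 = -30511 + 19740 = -10771$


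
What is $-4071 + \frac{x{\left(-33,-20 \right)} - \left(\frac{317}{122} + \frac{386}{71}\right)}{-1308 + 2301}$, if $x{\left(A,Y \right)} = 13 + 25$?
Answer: $- \frac{11671967143}{2867122} \approx -4071.0$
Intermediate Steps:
$x{\left(A,Y \right)} = 38$
$-4071 + \frac{x{\left(-33,-20 \right)} - \left(\frac{317}{122} + \frac{386}{71}\right)}{-1308 + 2301} = -4071 + \frac{38 - \left(\frac{317}{122} + \frac{386}{71}\right)}{-1308 + 2301} = -4071 + \frac{38 - \frac{69599}{8662}}{993} = -4071 + \left(38 - \frac{69599}{8662}\right) \frac{1}{993} = -4071 + \frac{259557}{8662} \cdot \frac{1}{993} = -4071 + \frac{86519}{2867122} = - \frac{11671967143}{2867122}$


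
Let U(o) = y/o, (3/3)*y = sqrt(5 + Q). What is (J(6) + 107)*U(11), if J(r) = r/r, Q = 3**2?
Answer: 108*sqrt(14)/11 ≈ 36.736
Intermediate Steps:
Q = 9
y = sqrt(14) (y = sqrt(5 + 9) = sqrt(14) ≈ 3.7417)
J(r) = 1
U(o) = sqrt(14)/o
(J(6) + 107)*U(11) = (1 + 107)*(sqrt(14)/11) = 108*(sqrt(14)*(1/11)) = 108*(sqrt(14)/11) = 108*sqrt(14)/11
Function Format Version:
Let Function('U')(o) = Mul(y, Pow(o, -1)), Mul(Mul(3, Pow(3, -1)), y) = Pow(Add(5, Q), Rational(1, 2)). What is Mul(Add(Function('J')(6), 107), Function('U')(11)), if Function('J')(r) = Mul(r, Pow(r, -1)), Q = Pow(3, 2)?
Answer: Mul(Rational(108, 11), Pow(14, Rational(1, 2))) ≈ 36.736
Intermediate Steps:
Q = 9
y = Pow(14, Rational(1, 2)) (y = Pow(Add(5, 9), Rational(1, 2)) = Pow(14, Rational(1, 2)) ≈ 3.7417)
Function('J')(r) = 1
Function('U')(o) = Mul(Pow(14, Rational(1, 2)), Pow(o, -1))
Mul(Add(Function('J')(6), 107), Function('U')(11)) = Mul(Add(1, 107), Mul(Pow(14, Rational(1, 2)), Pow(11, -1))) = Mul(108, Mul(Pow(14, Rational(1, 2)), Rational(1, 11))) = Mul(108, Mul(Rational(1, 11), Pow(14, Rational(1, 2)))) = Mul(Rational(108, 11), Pow(14, Rational(1, 2)))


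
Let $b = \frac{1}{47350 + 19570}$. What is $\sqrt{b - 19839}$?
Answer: $\frac{i \sqrt{22211180955670}}{33460} \approx 140.85 i$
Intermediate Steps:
$b = \frac{1}{66920} \approx 1.4943 \cdot 10^{-5}$
$\sqrt{b - 19839} = \sqrt{\frac{1}{66920} - 19839} = \sqrt{- \frac{1327625879}{66920}} = \frac{i \sqrt{22211180955670}}{33460}$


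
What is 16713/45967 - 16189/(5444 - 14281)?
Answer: 891852544/406210379 ≈ 2.1955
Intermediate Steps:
16713/45967 - 16189/(5444 - 14281) = 16713*(1/45967) - 16189/(-8837) = 16713/45967 - 16189*(-1/8837) = 16713/45967 + 16189/8837 = 891852544/406210379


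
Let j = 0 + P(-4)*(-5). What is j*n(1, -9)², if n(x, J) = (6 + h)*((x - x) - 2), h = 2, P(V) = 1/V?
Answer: 320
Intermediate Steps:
n(x, J) = -16 (n(x, J) = (6 + 2)*((x - x) - 2) = 8*(0 - 2) = 8*(-2) = -16)
j = 5/4 (j = 0 - 5/(-4) = 0 - ¼*(-5) = 0 + 5/4 = 5/4 ≈ 1.2500)
j*n(1, -9)² = (5/4)*(-16)² = (5/4)*256 = 320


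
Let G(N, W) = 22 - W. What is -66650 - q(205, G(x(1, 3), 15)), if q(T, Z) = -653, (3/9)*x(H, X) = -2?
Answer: -65997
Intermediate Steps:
x(H, X) = -6 (x(H, X) = 3*(-2) = -6)
-66650 - q(205, G(x(1, 3), 15)) = -66650 - 1*(-653) = -66650 + 653 = -65997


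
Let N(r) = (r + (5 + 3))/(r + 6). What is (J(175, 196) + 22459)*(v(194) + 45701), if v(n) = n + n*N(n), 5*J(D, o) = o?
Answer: 259240796577/250 ≈ 1.0370e+9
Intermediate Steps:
J(D, o) = o/5
N(r) = (8 + r)/(6 + r) (N(r) = (r + 8)/(6 + r) = (8 + r)/(6 + r))
v(n) = n + n*(8 + n)/(6 + n) (v(n) = n + n*((8 + n)/(6 + n)) = n + n*(8 + n)/(6 + n))
(J(175, 196) + 22459)*(v(194) + 45701) = ((1/5)*196 + 22459)*(2*194*(7 + 194)/(6 + 194) + 45701) = (196/5 + 22459)*(2*194*201/200 + 45701) = 112491*(2*194*(1/200)*201 + 45701)/5 = 112491*(19497/50 + 45701)/5 = (112491/5)*(2304547/50) = 259240796577/250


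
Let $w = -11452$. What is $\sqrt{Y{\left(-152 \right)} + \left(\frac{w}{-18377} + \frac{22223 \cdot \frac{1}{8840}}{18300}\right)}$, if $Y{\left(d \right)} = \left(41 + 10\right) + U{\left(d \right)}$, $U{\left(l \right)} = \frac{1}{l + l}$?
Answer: $\frac{\sqrt{1424700120434043783143190}}{166131755400} \approx 7.1847$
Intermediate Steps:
$U{\left(l \right)} = \frac{1}{2 l}$
$Y{\left(d \right)} = 51 + \frac{1}{2 d}$ ($Y{\left(d \right)} = \left(41 + 10\right) + \frac{1}{2 d} = 51 + \frac{1}{2 d}$)
$\sqrt{Y{\left(-152 \right)} + \left(\frac{w}{-18377} + \frac{22223 \cdot \frac{1}{8840}}{18300}\right)} = \sqrt{\left(51 + \frac{1}{2 \left(-152\right)}\right) + \left(- \frac{11452}{-18377} + \frac{22223 \cdot \frac{1}{8840}}{18300}\right)} = \sqrt{\left(51 + \frac{1}{2} \left(- \frac{1}{152}\right)\right) + \left(\left(-11452\right) \left(- \frac{1}{18377}\right) + 22223 \cdot \frac{1}{8840} \cdot \frac{1}{18300}\right)} = \sqrt{\left(51 - \frac{1}{304}\right) + \left(\frac{11452}{18377} + \frac{22223}{8840} \cdot \frac{1}{18300}\right)} = \sqrt{\frac{15503}{304} + \left(\frac{11452}{18377} + \frac{22223}{161772000}\right)} = \sqrt{\frac{15503}{304} + \frac{109001255063}{174875532000}} = \sqrt{\frac{171514484633447}{3322635108000}} = \frac{\sqrt{1424700120434043783143190}}{166131755400}$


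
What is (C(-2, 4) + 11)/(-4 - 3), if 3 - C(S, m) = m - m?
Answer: -2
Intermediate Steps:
C(S, m) = 3 (C(S, m) = 3 - (m - m) = 3 - 1*0 = 3 + 0 = 3)
(C(-2, 4) + 11)/(-4 - 3) = (3 + 11)/(-4 - 3) = 14/(-7) = -⅐*14 = -2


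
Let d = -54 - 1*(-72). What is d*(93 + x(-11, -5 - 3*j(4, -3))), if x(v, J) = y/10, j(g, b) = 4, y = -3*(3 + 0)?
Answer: 8289/5 ≈ 1657.8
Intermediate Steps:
y = -9 (y = -3*3 = -9)
x(v, J) = -9/10
d = 18 (d = -54 + 72 = 18)
d*(93 + x(-11, -5 - 3*j(4, -3))) = 18*(93 - 9/10) = 18*(921/10) = 8289/5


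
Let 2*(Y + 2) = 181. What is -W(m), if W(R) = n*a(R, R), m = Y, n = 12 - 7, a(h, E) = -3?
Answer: 15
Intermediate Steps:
Y = 177/2 (Y = -2 + (½)*181 = -2 + 181/2 = 177/2 ≈ 88.500)
n = 5
m = 177/2 ≈ 88.500
W(R) = -15 (W(R) = 5*(-3) = -15)
-W(m) = -1*(-15) = 15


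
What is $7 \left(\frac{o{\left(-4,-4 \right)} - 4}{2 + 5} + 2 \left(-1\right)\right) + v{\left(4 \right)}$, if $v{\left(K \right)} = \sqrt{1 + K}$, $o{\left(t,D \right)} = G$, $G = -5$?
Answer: $-23 + \sqrt{5} \approx -20.764$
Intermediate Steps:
$o{\left(t,D \right)} = -5$
$7 \left(\frac{o{\left(-4,-4 \right)} - 4}{2 + 5} + 2 \left(-1\right)\right) + v{\left(4 \right)} = 7 \left(\frac{-5 - 4}{2 + 5} + 2 \left(-1\right)\right) + \sqrt{1 + 4} = 7 \left(- \frac{9}{7} - 2\right) + \sqrt{5} = 7 \left(- \frac{23}{7}\right) + \sqrt{5} = -23 + \sqrt{5}$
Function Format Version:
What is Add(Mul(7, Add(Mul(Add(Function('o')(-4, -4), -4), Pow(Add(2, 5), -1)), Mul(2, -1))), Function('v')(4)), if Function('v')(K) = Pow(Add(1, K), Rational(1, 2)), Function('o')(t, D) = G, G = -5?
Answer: Add(-23, Pow(5, Rational(1, 2))) ≈ -20.764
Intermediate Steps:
Function('o')(t, D) = -5
Add(Mul(7, Add(Mul(Add(Function('o')(-4, -4), -4), Pow(Add(2, 5), -1)), Mul(2, -1))), Function('v')(4)) = Add(Mul(7, Add(Mul(Add(-5, -4), Pow(Add(2, 5), -1)), Mul(2, -1))), Pow(Add(1, 4), Rational(1, 2))) = Add(Mul(7, Add(Mul(-9, Pow(7, -1)), -2)), Pow(5, Rational(1, 2))) = Add(Mul(7, Add(Mul(-9, Rational(1, 7)), -2)), Pow(5, Rational(1, 2))) = Add(Mul(7, Add(Rational(-9, 7), -2)), Pow(5, Rational(1, 2))) = Add(Mul(7, Rational(-23, 7)), Pow(5, Rational(1, 2))) = Add(-23, Pow(5, Rational(1, 2)))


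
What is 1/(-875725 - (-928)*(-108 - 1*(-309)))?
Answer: -1/689197 ≈ -1.4510e-6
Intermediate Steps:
1/(-875725 - (-928)*(-108 - 1*(-309))) = 1/(-875725 - (-928)*(-108 + 309)) = 1/(-875725 - (-928)*201) = 1/(-875725 - 928*(-201)) = 1/(-875725 + 186528) = 1/(-689197) = -1/689197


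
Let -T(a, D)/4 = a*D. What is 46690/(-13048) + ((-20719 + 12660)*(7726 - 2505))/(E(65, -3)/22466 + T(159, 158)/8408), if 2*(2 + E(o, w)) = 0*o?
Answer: 28935354813282084/8219003003 ≈ 3.5205e+6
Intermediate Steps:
T(a, D) = -4*D*a (T(a, D) = -4*a*D = -4*D*a)
E(o, w) = -2 (E(o, w) = -2 + (0*o)/2 = -2 + (½)*0 = -2 + 0 = -2)
46690/(-13048) + ((-20719 + 12660)*(7726 - 2505))/(E(65, -3)/22466 + T(159, 158)/8408) = 46690/(-13048) + ((-20719 + 12660)*(7726 - 2505))/(-2/22466 - 4*158*159/8408) = 46690*(-1/13048) + (-8059*5221)/(-2*1/22466 - 100488*1/8408) = -3335/932 - 42076039/(-1/11233 - 12561/1051) = -3335/932 - 42076039/(-141098764/11805883) = -3335/932 - 42076039*(-11805883/141098764) = -3335/932 + 496744793537437/141098764 = 28935354813282084/8219003003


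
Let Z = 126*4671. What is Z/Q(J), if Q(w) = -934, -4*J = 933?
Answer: -294273/467 ≈ -630.13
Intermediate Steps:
J = -933/4 (J = -1/4*933 = -933/4 ≈ -233.25)
Z = 588546
Z/Q(J) = 588546/(-934) = 588546*(-1/934) = -294273/467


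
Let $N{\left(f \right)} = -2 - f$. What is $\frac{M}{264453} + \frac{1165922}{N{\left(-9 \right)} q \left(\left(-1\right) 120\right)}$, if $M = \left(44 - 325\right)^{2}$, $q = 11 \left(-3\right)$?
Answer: $\frac{7393342133}{174538980} \approx 42.359$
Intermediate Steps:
$q = -33$
$M = 78961$ ($M = \left(-281\right)^{2} = 78961$)
$\frac{M}{264453} + \frac{1165922}{N{\left(-9 \right)} q \left(\left(-1\right) 120\right)} = \frac{78961}{264453} + \frac{1165922}{\left(-2 - -9\right) \left(-33\right) \left(\left(-1\right) 120\right)} = 78961 \cdot \frac{1}{264453} + \frac{1165922}{\left(-2 + 9\right) \left(-33\right) \left(-120\right)} = \frac{78961}{264453} + \frac{1165922}{7 \left(-33\right) \left(-120\right)} = \frac{78961}{264453} + \frac{1165922}{\left(-231\right) \left(-120\right)} = \frac{78961}{264453} + \frac{1165922}{27720} = \frac{78961}{264453} + 1165922 \cdot \frac{1}{27720} = \frac{78961}{264453} + \frac{582961}{13860} = \frac{7393342133}{174538980}$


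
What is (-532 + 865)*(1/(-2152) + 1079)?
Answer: 773228331/2152 ≈ 3.5931e+5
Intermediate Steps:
(-532 + 865)*(1/(-2152) + 1079) = 333*(-1/2152 + 1079) = 333*(2322007/2152) = 773228331/2152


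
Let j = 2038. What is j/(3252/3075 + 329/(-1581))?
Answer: 3302629950/1376579 ≈ 2399.2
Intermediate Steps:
j/(3252/3075 + 329/(-1581)) = 2038/(3252/3075 + 329/(-1581)) = 2038/(3252*(1/3075) + 329*(-1/1581)) = 2038/(1084/1025 - 329/1581) = 2038/(1376579/1620525) = 2038*(1620525/1376579) = 3302629950/1376579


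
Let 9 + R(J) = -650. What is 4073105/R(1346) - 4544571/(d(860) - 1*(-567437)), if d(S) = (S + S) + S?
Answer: -2324733965074/375641203 ≈ -6188.7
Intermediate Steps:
R(J) = -659 (R(J) = -9 - 650 = -659)
d(S) = 3*S (d(S) = 2*S + S = 3*S)
4073105/R(1346) - 4544571/(d(860) - 1*(-567437)) = 4073105/(-659) - 4544571/(3*860 - 1*(-567437)) = 4073105*(-1/659) - 4544571/(2580 + 567437) = -4073105/659 - 4544571/570017 = -2324733965074/375641203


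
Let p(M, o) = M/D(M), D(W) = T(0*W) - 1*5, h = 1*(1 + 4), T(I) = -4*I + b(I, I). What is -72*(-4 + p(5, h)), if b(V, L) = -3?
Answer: 333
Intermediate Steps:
T(I) = -3 - 4*I (T(I) = -4*I - 3 = -3 - 4*I)
h = 5 (h = 1*5 = 5)
D(W) = -8 (D(W) = (-3 - 0*W) - 1*5 = (-3 - 4*0) - 5 = (-3 + 0) - 5 = -3 - 5 = -8)
p(M, o) = -M/8 (p(M, o) = M/(-8) = M*(-1/8) = -M/8)
-72*(-4 + p(5, h)) = -72*(-4 - 1/8*5) = -72*(-4 - 5/8) = -72*(-37/8) = 333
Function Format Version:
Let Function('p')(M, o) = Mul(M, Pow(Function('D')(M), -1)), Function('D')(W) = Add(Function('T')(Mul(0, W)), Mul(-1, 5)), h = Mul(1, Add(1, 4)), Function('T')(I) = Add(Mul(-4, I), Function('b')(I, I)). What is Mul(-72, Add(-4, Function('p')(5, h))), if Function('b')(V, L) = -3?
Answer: 333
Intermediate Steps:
Function('T')(I) = Add(-3, Mul(-4, I)) (Function('T')(I) = Add(Mul(-4, I), -3) = Add(-3, Mul(-4, I)))
h = 5 (h = Mul(1, 5) = 5)
Function('D')(W) = -8 (Function('D')(W) = Add(Add(-3, Mul(-4, Mul(0, W))), Mul(-1, 5)) = Add(Add(-3, Mul(-4, 0)), -5) = Add(Add(-3, 0), -5) = Add(-3, -5) = -8)
Function('p')(M, o) = Mul(Rational(-1, 8), M) (Function('p')(M, o) = Mul(M, Pow(-8, -1)) = Mul(M, Rational(-1, 8)) = Mul(Rational(-1, 8), M))
Mul(-72, Add(-4, Function('p')(5, h))) = Mul(-72, Add(-4, Mul(Rational(-1, 8), 5))) = Mul(-72, Add(-4, Rational(-5, 8))) = Mul(-72, Rational(-37, 8)) = 333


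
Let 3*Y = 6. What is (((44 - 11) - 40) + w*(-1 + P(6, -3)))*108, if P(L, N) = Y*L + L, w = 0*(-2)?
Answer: -756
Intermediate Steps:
Y = 2 (Y = (⅓)*6 = 2)
w = 0
P(L, N) = 3*L (P(L, N) = 2*L + L = 3*L)
(((44 - 11) - 40) + w*(-1 + P(6, -3)))*108 = (((44 - 11) - 40) + 0*(-1 + 3*6))*108 = ((33 - 40) + 0*(-1 + 18))*108 = (-7 + 0*17)*108 = (-7 + 0)*108 = -7*108 = -756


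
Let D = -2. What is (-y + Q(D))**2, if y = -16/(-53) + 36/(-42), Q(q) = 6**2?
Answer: 183927844/137641 ≈ 1336.3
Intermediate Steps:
Q(q) = 36
y = -206/371 (y = -16*(-1/53) + 36*(-1/42) = 16/53 - 6/7 = -206/371 ≈ -0.55526)
(-y + Q(D))**2 = (-1*(-206/371) + 36)**2 = (206/371 + 36)**2 = (13562/371)**2 = 183927844/137641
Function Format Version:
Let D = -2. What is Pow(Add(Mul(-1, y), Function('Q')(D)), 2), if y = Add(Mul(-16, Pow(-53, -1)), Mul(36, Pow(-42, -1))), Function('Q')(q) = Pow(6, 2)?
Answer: Rational(183927844, 137641) ≈ 1336.3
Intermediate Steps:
Function('Q')(q) = 36
y = Rational(-206, 371) (y = Add(Mul(-16, Rational(-1, 53)), Mul(36, Rational(-1, 42))) = Add(Rational(16, 53), Rational(-6, 7)) = Rational(-206, 371) ≈ -0.55526)
Pow(Add(Mul(-1, y), Function('Q')(D)), 2) = Pow(Add(Mul(-1, Rational(-206, 371)), 36), 2) = Pow(Add(Rational(206, 371), 36), 2) = Pow(Rational(13562, 371), 2) = Rational(183927844, 137641)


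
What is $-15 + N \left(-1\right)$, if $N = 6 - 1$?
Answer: $-20$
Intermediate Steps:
$N = 5$
$-15 + N \left(-1\right) = -15 + 5 \left(-1\right) = -15 - 5 = -20$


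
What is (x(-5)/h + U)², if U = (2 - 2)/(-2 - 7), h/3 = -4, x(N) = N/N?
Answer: 1/144 ≈ 0.0069444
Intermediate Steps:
x(N) = 1
h = -12 (h = 3*(-4) = -12)
U = 0 (U = 0/(-9) = 0*(-⅑) = 0)
(x(-5)/h + U)² = (1/(-12) + 0)² = (1*(-1/12) + 0)² = (-1/12 + 0)² = (-1/12)² = 1/144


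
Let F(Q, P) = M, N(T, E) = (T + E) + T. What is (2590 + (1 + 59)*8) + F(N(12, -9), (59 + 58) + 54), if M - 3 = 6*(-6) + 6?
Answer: 3043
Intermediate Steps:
N(T, E) = E + 2*T (N(T, E) = (E + T) + T = E + 2*T)
M = -27 (M = 3 + (6*(-6) + 6) = 3 + (-36 + 6) = 3 - 30 = -27)
F(Q, P) = -27
(2590 + (1 + 59)*8) + F(N(12, -9), (59 + 58) + 54) = (2590 + (1 + 59)*8) - 27 = (2590 + 60*8) - 27 = (2590 + 480) - 27 = 3070 - 27 = 3043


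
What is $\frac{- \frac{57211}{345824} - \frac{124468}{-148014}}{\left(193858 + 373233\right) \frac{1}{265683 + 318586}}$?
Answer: $\frac{1442977190427313}{2073397852365984} \approx 0.69595$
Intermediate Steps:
$\frac{- \frac{57211}{345824} - \frac{124468}{-148014}}{\left(193858 + 373233\right) \frac{1}{265683 + 318586}} = \frac{\left(-57211\right) \frac{1}{345824} - - \frac{62234}{74007}}{567091 \cdot \frac{1}{584269}} = \frac{- \frac{57211}{345824} + \frac{62234}{74007}}{567091 \cdot \frac{1}{584269}} = \frac{17287996339}{25593396768 \cdot \frac{81013}{83467}} = \frac{17287996339}{25593396768} \cdot \frac{83467}{81013} = \frac{1442977190427313}{2073397852365984}$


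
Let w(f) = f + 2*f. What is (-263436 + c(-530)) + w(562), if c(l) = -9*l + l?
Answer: -257510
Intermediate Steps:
w(f) = 3*f
c(l) = -8*l
(-263436 + c(-530)) + w(562) = (-263436 - 8*(-530)) + 3*562 = (-263436 + 4240) + 1686 = -259196 + 1686 = -257510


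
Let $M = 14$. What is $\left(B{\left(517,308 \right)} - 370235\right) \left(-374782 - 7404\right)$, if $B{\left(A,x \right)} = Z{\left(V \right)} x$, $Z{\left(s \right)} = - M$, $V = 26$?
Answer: $143146619742$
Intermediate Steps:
$Z{\left(s \right)} = -14$ ($Z{\left(s \right)} = \left(-1\right) 14 = -14$)
$B{\left(A,x \right)} = - 14 x$
$\left(B{\left(517,308 \right)} - 370235\right) \left(-374782 - 7404\right) = \left(\left(-14\right) 308 - 370235\right) \left(-374782 - 7404\right) = \left(-4312 - 370235\right) \left(-382186\right) = \left(-374547\right) \left(-382186\right) = 143146619742$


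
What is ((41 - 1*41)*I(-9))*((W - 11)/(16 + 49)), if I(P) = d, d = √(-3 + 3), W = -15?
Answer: 0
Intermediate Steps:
d = 0 (d = √0 = 0)
I(P) = 0
((41 - 1*41)*I(-9))*((W - 11)/(16 + 49)) = ((41 - 1*41)*0)*((-15 - 11)/(16 + 49)) = ((41 - 41)*0)*(-26/65) = (0*0)*(-26*1/65) = 0*(-⅖) = 0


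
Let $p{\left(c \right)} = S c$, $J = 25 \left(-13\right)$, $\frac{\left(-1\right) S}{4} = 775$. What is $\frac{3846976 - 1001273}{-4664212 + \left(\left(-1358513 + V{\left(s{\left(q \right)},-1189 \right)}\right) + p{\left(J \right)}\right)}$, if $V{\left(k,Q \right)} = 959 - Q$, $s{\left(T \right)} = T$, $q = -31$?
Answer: $- \frac{2845703}{5013077} \approx -0.56766$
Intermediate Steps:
$S = -3100$ ($S = \left(-4\right) 775 = -3100$)
$J = -325$
$p{\left(c \right)} = - 3100 c$
$\frac{3846976 - 1001273}{-4664212 + \left(\left(-1358513 + V{\left(s{\left(q \right)},-1189 \right)}\right) + p{\left(J \right)}\right)} = \frac{3846976 - 1001273}{-4664212 + \left(\left(-1358513 + \left(959 - -1189\right)\right) - -1007500\right)} = \frac{2845703}{-4664212 + \left(\left(-1358513 + \left(959 + 1189\right)\right) + 1007500\right)} = \frac{2845703}{-4664212 + \left(\left(-1358513 + 2148\right) + 1007500\right)} = \frac{2845703}{-4664212 + \left(-1356365 + 1007500\right)} = \frac{2845703}{-4664212 - 348865} = \frac{2845703}{-5013077} = 2845703 \left(- \frac{1}{5013077}\right) = - \frac{2845703}{5013077}$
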